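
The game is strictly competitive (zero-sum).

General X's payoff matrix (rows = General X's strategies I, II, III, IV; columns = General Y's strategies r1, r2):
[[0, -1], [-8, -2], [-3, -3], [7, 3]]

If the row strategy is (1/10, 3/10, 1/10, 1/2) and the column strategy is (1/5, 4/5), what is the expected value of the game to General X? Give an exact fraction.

14/25

Against (1/5, 4/5), each row's expected payoff is I: -4/5; II: -16/5; III: -3; IV: 19/5.
Taking the (1/10, 3/10, 1/10, 1/2)-weighted average: (1/10)·(-4/5) + (3/10)·(-16/5) + (1/10)·(-3) + (1/2)·(19/5) = 14/25.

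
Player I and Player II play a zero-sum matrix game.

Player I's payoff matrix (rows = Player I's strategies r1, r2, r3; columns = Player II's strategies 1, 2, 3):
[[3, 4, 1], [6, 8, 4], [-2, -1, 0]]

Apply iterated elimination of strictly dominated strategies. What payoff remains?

4

Row r3 is strictly dominated by row r1 (3>-2, 4>-1, 1>0); eliminate r3.
Column 1 is strictly dominated by 3 for Player II (1<3, 4<6); eliminate 1.
Row r1 is strictly dominated by row r2 (8>4, 4>1); eliminate r1.
Column 2 is strictly dominated by 3 for Player II (4<8); eliminate 2.
Only (r2, 3) remains, with payoff 4.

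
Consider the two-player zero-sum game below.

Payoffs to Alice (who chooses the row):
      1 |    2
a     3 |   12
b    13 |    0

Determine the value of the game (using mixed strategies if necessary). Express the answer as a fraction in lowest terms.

Row minima are 3 and 0, so Alice's maximin is 3; column maxima are 13 and 12, so Bob's minimax is 12. These differ, so the equilibrium is in mixed strategies.
Let Alice play a with probability p. Bob is indifferent when 3p + 13(1−p) = 12p, giving p = 13/22.
Let Bob play 1 with probability q. Alice is indifferent when 3q + 12(1−q) = 13q, giving q = 6/11.
The value is 3·(6/11) + (12)·(5/11) = 78/11.

78/11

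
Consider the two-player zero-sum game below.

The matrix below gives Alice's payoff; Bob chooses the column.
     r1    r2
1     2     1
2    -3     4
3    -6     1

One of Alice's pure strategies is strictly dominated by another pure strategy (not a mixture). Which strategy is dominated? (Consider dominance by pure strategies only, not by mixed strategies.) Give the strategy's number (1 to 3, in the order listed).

Compare 3 with 2: -3 > -6, 4 > 1.
So 2 strictly dominates 3 for Alice; 3 is strictly dominated.

3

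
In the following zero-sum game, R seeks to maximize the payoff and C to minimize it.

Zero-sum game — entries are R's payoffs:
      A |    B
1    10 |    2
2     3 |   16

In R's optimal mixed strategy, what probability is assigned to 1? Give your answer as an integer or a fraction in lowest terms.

Row minima are 2 and 3, so R's maximin is 3; column maxima are 10 and 16, so C's minimax is 10. These differ, so the equilibrium is in mixed strategies.
Let R play 1 with probability p. C is indifferent when 10p + 3(1−p) = 2p + 16(1−p), giving p = 13/21.

13/21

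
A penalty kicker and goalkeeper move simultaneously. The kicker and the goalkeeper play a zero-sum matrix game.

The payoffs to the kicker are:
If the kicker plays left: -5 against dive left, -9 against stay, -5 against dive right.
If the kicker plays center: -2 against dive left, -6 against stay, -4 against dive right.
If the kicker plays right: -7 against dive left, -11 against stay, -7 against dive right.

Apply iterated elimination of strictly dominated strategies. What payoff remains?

-6

Column dive left is strictly dominated by stay for the goalkeeper (-9<-5, -6<-2, -11<-7); eliminate dive left.
Column dive right is strictly dominated by stay for the goalkeeper (-9<-5, -6<-4, -11<-7); eliminate dive right.
Row left is strictly dominated by row center (-6>-9); eliminate left.
Row right is strictly dominated by row center (-6>-11); eliminate right.
Only (center, stay) remains, with payoff -6.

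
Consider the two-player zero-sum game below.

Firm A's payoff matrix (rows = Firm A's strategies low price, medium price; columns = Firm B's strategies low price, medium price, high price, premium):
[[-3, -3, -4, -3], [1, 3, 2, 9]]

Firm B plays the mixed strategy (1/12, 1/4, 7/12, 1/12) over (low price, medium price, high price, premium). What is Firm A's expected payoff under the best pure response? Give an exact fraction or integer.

low price: (-3)·(1/12) + (-3)·(1/4) + (-4)·(7/12) + (-3)·(1/12) = -43/12.
medium price: (1)·(1/12) + (3)·(1/4) + (2)·(7/12) + (9)·(1/12) = 11/4.
The best pure response is medium price with expected payoff 11/4.

11/4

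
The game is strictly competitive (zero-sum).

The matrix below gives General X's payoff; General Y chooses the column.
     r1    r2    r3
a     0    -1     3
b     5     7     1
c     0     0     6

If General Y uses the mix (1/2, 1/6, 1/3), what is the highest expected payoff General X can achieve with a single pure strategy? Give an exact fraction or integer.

4

a: (0)·(1/2) + (-1)·(1/6) + (3)·(1/3) = 5/6.
b: (5)·(1/2) + (7)·(1/6) + (1)·(1/3) = 4.
c: (0)·(1/2) + (0)·(1/6) + (6)·(1/3) = 2.
The best pure response is b with expected payoff 4.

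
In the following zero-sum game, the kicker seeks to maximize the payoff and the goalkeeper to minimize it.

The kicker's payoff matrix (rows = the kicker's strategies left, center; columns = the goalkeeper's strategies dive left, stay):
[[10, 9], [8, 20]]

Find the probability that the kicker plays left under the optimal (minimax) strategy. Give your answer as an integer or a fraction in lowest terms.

12/13

Row minima are 9 and 8, so the kicker's maximin is 9; column maxima are 10 and 20, so the goalkeeper's minimax is 10. These differ, so the equilibrium is in mixed strategies.
Let the kicker play left with probability p. The goalkeeper is indifferent when 10p + 8(1−p) = 9p + 20(1−p), giving p = 12/13.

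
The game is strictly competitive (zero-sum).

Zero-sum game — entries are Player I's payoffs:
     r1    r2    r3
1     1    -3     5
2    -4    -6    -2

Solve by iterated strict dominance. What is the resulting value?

-3

Row 2 is strictly dominated by row 1 (1>-4, -3>-6, 5>-2); eliminate 2.
Column r1 is strictly dominated by r2 for Player II (-3<1); eliminate r1.
Column r3 is strictly dominated by r2 for Player II (-3<5); eliminate r3.
Only (1, r2) remains, with payoff -3.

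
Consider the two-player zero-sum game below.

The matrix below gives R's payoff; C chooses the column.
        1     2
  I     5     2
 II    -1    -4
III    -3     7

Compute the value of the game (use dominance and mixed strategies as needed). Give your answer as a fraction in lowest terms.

41/13

Row II is strictly dominated by row I, so R never plays it.
The remaining 2×2 game on (I, III) × (1, 2) has no saddle point. Let R play I with probability p; indifference gives 5p − 3(1−p) = 2p + 7(1−p), so p = 10/13.
Similarly C's optimal q on 1 is 5/13, and the value is 5·(5/13) + (2)·(8/13) = 41/13.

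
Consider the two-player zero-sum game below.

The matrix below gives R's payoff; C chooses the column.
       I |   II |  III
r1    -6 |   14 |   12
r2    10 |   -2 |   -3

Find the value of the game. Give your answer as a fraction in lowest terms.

102/31

Column II is strictly dominated by III for C (it gives R more in every row).
The remaining 2×2 game on (r1, r2) × (I, III) has no saddle point. Let R play r1 with probability p; indifference gives −6p + 10(1−p) = 12p − 3(1−p), so p = 13/31.
Similarly C's optimal q on I is 15/31, and the value is -6·(15/31) + (12)·(16/31) = 102/31.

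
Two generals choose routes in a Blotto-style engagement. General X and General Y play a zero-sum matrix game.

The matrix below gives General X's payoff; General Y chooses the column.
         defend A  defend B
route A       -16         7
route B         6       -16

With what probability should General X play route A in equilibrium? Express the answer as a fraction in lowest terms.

22/45

Row minima are -16 and -16, so General X's maximin is -16; column maxima are 6 and 7, so General Y's minimax is 6. These differ, so the equilibrium is in mixed strategies.
Let General X play route A with probability p. General Y is indifferent when −16p + 6(1−p) = 7p − 16(1−p), giving p = 22/45.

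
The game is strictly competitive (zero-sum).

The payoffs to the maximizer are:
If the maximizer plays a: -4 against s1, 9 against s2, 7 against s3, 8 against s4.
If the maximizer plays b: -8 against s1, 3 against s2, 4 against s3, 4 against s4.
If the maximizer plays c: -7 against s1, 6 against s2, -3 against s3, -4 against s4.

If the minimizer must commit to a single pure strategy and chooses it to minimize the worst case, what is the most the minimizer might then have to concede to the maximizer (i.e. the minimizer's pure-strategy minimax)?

The worst case (largest entry) in each column is s1: -4, s2: 9, s3: 7, s4: 8.
The best (smallest) of these is -4.

-4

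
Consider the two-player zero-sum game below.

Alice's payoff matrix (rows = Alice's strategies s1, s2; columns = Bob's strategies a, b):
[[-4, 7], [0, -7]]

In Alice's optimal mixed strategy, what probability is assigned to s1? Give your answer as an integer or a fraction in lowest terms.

Row minima are -4 and -7, so Alice's maximin is -4; column maxima are 0 and 7, so Bob's minimax is 0. These differ, so the equilibrium is in mixed strategies.
Let Alice play s1 with probability p. Bob is indifferent when −4p = 7p − 7(1−p), giving p = 7/18.

7/18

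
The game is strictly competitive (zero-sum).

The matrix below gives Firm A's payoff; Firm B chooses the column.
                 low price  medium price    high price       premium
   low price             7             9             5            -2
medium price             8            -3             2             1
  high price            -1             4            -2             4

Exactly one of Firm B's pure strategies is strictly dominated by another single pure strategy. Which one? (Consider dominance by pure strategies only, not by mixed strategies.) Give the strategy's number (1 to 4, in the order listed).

1

Firm B prefers columns that give Firm A less. Compare low price with high price: 5 < 7, 2 < 8, -2 < -1.
So high price strictly dominates low price for Firm B; low price is strictly dominated.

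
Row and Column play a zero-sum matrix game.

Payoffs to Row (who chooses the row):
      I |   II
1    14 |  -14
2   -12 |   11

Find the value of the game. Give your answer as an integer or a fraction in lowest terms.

-14/51

Row minima are -14 and -12, so Row's maximin is -12; column maxima are 14 and 11, so Column's minimax is 11. These differ, so the equilibrium is in mixed strategies.
Let Row play 1 with probability p. Column is indifferent when 14p − 12(1−p) = −14p + 11(1−p), giving p = 23/51.
Let Column play I with probability q. Row is indifferent when 14q − 14(1−q) = −12q + 11(1−q), giving q = 25/51.
The value is 14·(25/51) + (-14)·(26/51) = -14/51.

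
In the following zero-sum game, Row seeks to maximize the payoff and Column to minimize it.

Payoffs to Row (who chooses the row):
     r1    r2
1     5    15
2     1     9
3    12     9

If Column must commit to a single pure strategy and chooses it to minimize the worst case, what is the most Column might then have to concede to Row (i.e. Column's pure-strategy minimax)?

The worst case (largest entry) in each column is r1: 12, r2: 15.
The best (smallest) of these is 12.

12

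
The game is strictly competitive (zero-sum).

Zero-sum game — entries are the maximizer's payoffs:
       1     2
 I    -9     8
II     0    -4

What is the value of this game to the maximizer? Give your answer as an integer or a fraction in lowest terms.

Row minima are -9 and -4, so the maximizer's maximin is -4; column maxima are 0 and 8, so the minimizer's minimax is 0. These differ, so the equilibrium is in mixed strategies.
Let the maximizer play I with probability p. The minimizer is indifferent when −9p = 8p − 4(1−p), giving p = 4/21.
Let the minimizer play 1 with probability q. The maximizer is indifferent when −9q + 8(1−q) = −4(1−q), giving q = 4/7.
The value is -9·(4/7) + (8)·(3/7) = -12/7.

-12/7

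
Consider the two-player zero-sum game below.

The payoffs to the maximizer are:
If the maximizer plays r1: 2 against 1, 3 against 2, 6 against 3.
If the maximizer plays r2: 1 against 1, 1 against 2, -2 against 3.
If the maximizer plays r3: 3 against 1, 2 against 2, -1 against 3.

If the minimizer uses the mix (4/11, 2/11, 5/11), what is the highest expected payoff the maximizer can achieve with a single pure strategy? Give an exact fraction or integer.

4

r1: (2)·(4/11) + (3)·(2/11) + (6)·(5/11) = 4.
r2: (1)·(4/11) + (1)·(2/11) + (-2)·(5/11) = -4/11.
r3: (3)·(4/11) + (2)·(2/11) + (-1)·(5/11) = 1.
The best pure response is r1 with expected payoff 4.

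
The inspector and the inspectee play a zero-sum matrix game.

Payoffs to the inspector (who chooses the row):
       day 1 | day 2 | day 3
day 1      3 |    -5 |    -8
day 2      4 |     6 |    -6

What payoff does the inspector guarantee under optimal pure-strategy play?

Row minima: -8, -6 → the inspector's maximin is -6.
Column maxima: 4, 6, -6 → the inspectee's minimax is -6.
They coincide at (day 2, day 3), so the value is -6.

-6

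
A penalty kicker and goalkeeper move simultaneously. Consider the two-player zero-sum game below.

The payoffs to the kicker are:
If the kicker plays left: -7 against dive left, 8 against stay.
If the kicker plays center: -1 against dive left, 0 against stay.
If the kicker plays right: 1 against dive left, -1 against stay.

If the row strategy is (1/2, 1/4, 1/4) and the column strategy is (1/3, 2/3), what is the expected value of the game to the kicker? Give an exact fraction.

4/3

Against (1/3, 2/3), each row's expected payoff is left: 3; center: -1/3; right: -1/3.
Taking the (1/2, 1/4, 1/4)-weighted average: (1/2)·(3) + (1/4)·(-1/3) + (1/4)·(-1/3) = 4/3.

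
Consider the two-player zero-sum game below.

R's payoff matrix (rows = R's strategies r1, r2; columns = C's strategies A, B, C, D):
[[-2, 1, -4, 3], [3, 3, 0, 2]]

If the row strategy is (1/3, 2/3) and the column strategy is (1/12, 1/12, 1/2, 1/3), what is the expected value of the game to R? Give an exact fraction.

Against (1/12, 1/12, 1/2, 1/3), each row's expected payoff is r1: -13/12; r2: 7/6.
Taking the (1/3, 2/3)-weighted average: (1/3)·(-13/12) + (2/3)·(7/6) = 5/12.

5/12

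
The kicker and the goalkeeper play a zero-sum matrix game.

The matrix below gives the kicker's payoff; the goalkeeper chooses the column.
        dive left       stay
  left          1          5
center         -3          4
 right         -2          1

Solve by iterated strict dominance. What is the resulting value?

Column stay is strictly dominated by dive left for the goalkeeper (1<5, -3<4, -2<1); eliminate stay.
Row right is strictly dominated by row left (1>-2); eliminate right.
Row center is strictly dominated by row left (1>-3); eliminate center.
Only (left, dive left) remains, with payoff 1.

1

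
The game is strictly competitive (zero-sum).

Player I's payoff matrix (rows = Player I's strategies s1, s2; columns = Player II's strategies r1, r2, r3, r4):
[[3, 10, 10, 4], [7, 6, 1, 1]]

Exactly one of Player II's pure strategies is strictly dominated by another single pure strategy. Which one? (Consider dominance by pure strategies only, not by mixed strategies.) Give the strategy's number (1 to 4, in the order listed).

2

Player II prefers columns that give Player I less. Compare r2 with r4: 4 < 10, 1 < 6.
So r4 strictly dominates r2 for Player II; r2 is strictly dominated.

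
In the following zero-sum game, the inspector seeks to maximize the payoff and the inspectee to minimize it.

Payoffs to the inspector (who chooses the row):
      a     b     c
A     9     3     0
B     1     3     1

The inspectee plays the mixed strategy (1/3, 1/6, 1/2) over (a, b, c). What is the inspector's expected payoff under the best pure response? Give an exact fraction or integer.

A: (9)·(1/3) + (3)·(1/6) + (0)·(1/2) = 7/2.
B: (1)·(1/3) + (3)·(1/6) + (1)·(1/2) = 4/3.
The best pure response is A with expected payoff 7/2.

7/2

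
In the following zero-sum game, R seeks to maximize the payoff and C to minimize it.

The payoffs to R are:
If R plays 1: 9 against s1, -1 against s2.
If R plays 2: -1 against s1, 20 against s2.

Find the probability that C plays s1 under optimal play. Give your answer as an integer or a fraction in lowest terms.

21/31

Row minima are -1 and -1, so R's maximin is -1; column maxima are 9 and 20, so C's minimax is 9. These differ, so the equilibrium is in mixed strategies.
Let C play s1 with probability q. R is indifferent when 9q − (1−q) = −q + 20(1−q), giving q = 21/31.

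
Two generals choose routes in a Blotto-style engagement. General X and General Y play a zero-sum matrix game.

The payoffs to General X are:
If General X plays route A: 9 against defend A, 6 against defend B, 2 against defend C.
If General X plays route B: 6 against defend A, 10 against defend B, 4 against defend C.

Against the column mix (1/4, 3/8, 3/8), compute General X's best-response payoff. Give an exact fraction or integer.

27/4

route A: (9)·(1/4) + (6)·(3/8) + (2)·(3/8) = 21/4.
route B: (6)·(1/4) + (10)·(3/8) + (4)·(3/8) = 27/4.
The best pure response is route B with expected payoff 27/4.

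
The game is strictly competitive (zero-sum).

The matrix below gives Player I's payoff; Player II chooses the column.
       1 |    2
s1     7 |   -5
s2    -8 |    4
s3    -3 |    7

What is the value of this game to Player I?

Row s2 is strictly dominated by row s3, so Player I never plays it.
The remaining 2×2 game on (s1, s3) × (1, 2) has no saddle point. Let Player I play s1 with probability p; indifference gives 7p − 3(1−p) = −5p + 7(1−p), so p = 5/11.
Similarly Player II's optimal q on 1 is 6/11, and the value is 7·(6/11) + (-5)·(5/11) = 17/11.

17/11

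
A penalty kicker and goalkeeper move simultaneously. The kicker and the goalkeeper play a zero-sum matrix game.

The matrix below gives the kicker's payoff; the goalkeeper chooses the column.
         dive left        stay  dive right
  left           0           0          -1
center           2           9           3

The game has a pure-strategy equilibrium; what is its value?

2

Row minima: -1, 2 → the kicker's maximin is 2.
Column maxima: 2, 9, 3 → the goalkeeper's minimax is 2.
They coincide at (center, dive left), so the value is 2.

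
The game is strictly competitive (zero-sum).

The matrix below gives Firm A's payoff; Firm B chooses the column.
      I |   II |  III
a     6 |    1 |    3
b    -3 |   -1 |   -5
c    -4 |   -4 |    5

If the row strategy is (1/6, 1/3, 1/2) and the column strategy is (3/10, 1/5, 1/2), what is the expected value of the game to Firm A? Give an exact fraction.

-11/30

Against (3/10, 1/5, 1/2), each row's expected payoff is a: 7/2; b: -18/5; c: 1/2.
Taking the (1/6, 1/3, 1/2)-weighted average: (1/6)·(7/2) + (1/3)·(-18/5) + (1/2)·(1/2) = -11/30.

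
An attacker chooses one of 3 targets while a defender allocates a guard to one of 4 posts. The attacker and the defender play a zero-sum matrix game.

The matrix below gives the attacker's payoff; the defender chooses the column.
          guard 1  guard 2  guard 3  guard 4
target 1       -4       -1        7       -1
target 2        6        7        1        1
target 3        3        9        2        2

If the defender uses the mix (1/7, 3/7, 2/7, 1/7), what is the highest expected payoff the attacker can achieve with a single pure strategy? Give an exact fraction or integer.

target 1: (-4)·(1/7) + (-1)·(3/7) + (7)·(2/7) + (-1)·(1/7) = 6/7.
target 2: (6)·(1/7) + (7)·(3/7) + (1)·(2/7) + (1)·(1/7) = 30/7.
target 3: (3)·(1/7) + (9)·(3/7) + (2)·(2/7) + (2)·(1/7) = 36/7.
The best pure response is target 3 with expected payoff 36/7.

36/7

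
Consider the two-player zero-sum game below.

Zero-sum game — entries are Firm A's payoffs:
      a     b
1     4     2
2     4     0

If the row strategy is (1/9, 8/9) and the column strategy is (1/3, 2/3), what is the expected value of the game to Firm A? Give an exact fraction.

Against (1/3, 2/3), each row's expected payoff is 1: 8/3; 2: 4/3.
Taking the (1/9, 8/9)-weighted average: (1/9)·(8/3) + (8/9)·(4/3) = 40/27.

40/27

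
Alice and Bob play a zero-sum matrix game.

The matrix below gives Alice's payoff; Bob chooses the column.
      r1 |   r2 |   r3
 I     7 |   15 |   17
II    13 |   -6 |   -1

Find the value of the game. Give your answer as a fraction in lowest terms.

Column r3 is strictly dominated by r2 for Bob (it gives Alice more in every row).
The remaining 2×2 game on (I, II) × (r1, r2) has no saddle point. Let Alice play I with probability p; indifference gives 7p + 13(1−p) = 15p − 6(1−p), so p = 19/27.
Similarly Bob's optimal q on r1 is 7/9, and the value is 7·(7/9) + (15)·(2/9) = 79/9.

79/9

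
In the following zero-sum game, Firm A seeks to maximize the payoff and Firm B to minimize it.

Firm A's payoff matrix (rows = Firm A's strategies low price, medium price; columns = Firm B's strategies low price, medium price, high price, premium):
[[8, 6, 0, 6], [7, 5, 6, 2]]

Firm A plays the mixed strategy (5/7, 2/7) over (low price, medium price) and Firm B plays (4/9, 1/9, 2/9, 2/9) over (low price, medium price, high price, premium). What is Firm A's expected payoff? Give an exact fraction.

Against (4/9, 1/9, 2/9, 2/9), each row's expected payoff is low price: 50/9; medium price: 49/9.
Taking the (5/7, 2/7)-weighted average: (5/7)·(50/9) + (2/7)·(49/9) = 116/21.

116/21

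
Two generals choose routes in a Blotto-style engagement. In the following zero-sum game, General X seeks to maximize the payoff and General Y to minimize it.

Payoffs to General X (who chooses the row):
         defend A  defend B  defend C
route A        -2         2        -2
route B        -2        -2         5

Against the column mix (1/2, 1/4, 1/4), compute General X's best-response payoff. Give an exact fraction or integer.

route A: (-2)·(1/2) + (2)·(1/4) + (-2)·(1/4) = -1.
route B: (-2)·(1/2) + (-2)·(1/4) + (5)·(1/4) = -1/4.
The best pure response is route B with expected payoff -1/4.

-1/4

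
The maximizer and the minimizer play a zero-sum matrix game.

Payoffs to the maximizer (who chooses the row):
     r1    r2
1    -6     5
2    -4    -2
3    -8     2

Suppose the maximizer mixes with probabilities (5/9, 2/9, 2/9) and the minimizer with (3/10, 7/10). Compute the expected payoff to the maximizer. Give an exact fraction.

13/90

Against (3/10, 7/10), each row's expected payoff is 1: 17/10; 2: -13/5; 3: -1.
Taking the (5/9, 2/9, 2/9)-weighted average: (5/9)·(17/10) + (2/9)·(-13/5) + (2/9)·(-1) = 13/90.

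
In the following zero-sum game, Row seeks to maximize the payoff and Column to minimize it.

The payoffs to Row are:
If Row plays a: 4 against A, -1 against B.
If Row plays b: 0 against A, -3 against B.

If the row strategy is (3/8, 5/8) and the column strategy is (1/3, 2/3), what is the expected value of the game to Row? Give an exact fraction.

-1

Against (1/3, 2/3), each row's expected payoff is a: 2/3; b: -2.
Taking the (3/8, 5/8)-weighted average: (3/8)·(2/3) + (5/8)·(-2) = -1.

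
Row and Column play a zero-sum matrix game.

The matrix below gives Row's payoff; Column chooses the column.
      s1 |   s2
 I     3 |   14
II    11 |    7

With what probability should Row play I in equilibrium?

Row minima are 3 and 7, so Row's maximin is 7; column maxima are 11 and 14, so Column's minimax is 11. These differ, so the equilibrium is in mixed strategies.
Let Row play I with probability p. Column is indifferent when 3p + 11(1−p) = 14p + 7(1−p), giving p = 4/15.

4/15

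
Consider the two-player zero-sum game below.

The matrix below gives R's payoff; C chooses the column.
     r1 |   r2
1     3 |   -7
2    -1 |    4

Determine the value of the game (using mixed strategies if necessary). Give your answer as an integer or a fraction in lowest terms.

1/3

Row minima are -7 and -1, so R's maximin is -1; column maxima are 3 and 4, so C's minimax is 3. These differ, so the equilibrium is in mixed strategies.
Let R play 1 with probability p. C is indifferent when 3p − (1−p) = −7p + 4(1−p), giving p = 1/3.
Let C play r1 with probability q. R is indifferent when 3q − 7(1−q) = −q + 4(1−q), giving q = 11/15.
The value is 3·(11/15) + (-7)·(4/15) = 1/3.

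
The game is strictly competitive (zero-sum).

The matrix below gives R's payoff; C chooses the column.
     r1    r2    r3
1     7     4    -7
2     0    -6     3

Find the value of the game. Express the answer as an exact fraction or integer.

Column r1 is strictly dominated by r2 for C (it gives R more in every row).
The remaining 2×2 game on (1, 2) × (r2, r3) has no saddle point. Let R play 1 with probability p; indifference gives 4p − 6(1−p) = −7p + 3(1−p), so p = 9/20.
Similarly C's optimal q on r2 is 1/2, and the value is 4·(1/2) + (-7)·(1/2) = -3/2.

-3/2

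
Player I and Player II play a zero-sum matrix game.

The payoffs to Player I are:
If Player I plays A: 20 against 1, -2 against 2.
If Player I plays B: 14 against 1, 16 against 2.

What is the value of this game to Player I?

Row minima are -2 and 14, so Player I's maximin is 14; column maxima are 20 and 16, so Player II's minimax is 16. These differ, so the equilibrium is in mixed strategies.
Let Player I play A with probability p. Player II is indifferent when 20p + 14(1−p) = −2p + 16(1−p), giving p = 1/12.
Let Player II play 1 with probability q. Player I is indifferent when 20q − 2(1−q) = 14q + 16(1−q), giving q = 3/4.
The value is 20·(3/4) + (-2)·(1/4) = 29/2.

29/2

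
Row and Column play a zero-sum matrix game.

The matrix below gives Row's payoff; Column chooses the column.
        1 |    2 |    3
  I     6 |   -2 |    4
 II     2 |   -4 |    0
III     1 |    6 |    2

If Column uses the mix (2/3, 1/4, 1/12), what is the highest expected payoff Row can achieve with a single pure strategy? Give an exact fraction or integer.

I: (6)·(2/3) + (-2)·(1/4) + (4)·(1/12) = 23/6.
II: (2)·(2/3) + (-4)·(1/4) + (0)·(1/12) = 1/3.
III: (1)·(2/3) + (6)·(1/4) + (2)·(1/12) = 7/3.
The best pure response is I with expected payoff 23/6.

23/6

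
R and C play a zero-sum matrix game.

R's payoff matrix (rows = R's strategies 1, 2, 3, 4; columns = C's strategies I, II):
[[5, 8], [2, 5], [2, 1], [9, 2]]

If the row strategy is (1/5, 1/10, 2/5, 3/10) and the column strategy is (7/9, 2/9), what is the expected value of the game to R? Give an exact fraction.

391/90

Against (7/9, 2/9), each row's expected payoff is 1: 17/3; 2: 8/3; 3: 16/9; 4: 67/9.
Taking the (1/5, 1/10, 2/5, 3/10)-weighted average: (1/5)·(17/3) + (1/10)·(8/3) + (2/5)·(16/9) + (3/10)·(67/9) = 391/90.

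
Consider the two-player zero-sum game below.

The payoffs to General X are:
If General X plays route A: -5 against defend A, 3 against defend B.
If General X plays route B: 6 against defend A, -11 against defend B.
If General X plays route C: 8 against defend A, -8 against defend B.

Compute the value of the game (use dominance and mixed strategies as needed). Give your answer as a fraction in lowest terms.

Row route B is strictly dominated by row route C, so General X never plays it.
The remaining 2×2 game on (route A, route C) × (defend A, defend B) has no saddle point. Let General X play route A with probability p; indifference gives −5p + 8(1−p) = 3p − 8(1−p), so p = 2/3.
Similarly General Y's optimal q on defend A is 11/24, and the value is -5·(11/24) + (3)·(13/24) = -2/3.

-2/3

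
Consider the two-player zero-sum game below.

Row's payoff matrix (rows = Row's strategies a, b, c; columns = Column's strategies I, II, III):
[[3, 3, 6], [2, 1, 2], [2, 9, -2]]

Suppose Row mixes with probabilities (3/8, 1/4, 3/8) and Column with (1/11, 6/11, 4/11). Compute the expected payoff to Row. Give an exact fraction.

311/88

Against (1/11, 6/11, 4/11), each row's expected payoff is a: 45/11; b: 16/11; c: 48/11.
Taking the (3/8, 1/4, 3/8)-weighted average: (3/8)·(45/11) + (1/4)·(16/11) + (3/8)·(48/11) = 311/88.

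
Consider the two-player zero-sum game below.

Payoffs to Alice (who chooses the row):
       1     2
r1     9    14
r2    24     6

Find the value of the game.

282/23

Row minima are 9 and 6, so Alice's maximin is 9; column maxima are 24 and 14, so Bob's minimax is 14. These differ, so the equilibrium is in mixed strategies.
Let Alice play r1 with probability p. Bob is indifferent when 9p + 24(1−p) = 14p + 6(1−p), giving p = 18/23.
Let Bob play 1 with probability q. Alice is indifferent when 9q + 14(1−q) = 24q + 6(1−q), giving q = 8/23.
The value is 9·(8/23) + (14)·(15/23) = 282/23.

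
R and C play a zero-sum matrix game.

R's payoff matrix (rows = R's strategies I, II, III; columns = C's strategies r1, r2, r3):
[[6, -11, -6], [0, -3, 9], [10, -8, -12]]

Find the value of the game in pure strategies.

Row minima: -11, -3, -12 → R's maximin is -3.
Column maxima: 10, -3, 9 → C's minimax is -3.
They coincide at (II, r2), so the value is -3.

-3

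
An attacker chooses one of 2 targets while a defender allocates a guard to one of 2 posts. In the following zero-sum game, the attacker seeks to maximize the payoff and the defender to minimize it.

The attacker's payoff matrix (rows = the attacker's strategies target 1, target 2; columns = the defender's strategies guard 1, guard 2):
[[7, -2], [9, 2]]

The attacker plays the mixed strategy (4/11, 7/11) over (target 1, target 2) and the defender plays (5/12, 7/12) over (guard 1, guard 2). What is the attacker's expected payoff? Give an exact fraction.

497/132

Against (5/12, 7/12), each row's expected payoff is target 1: 7/4; target 2: 59/12.
Taking the (4/11, 7/11)-weighted average: (4/11)·(7/4) + (7/11)·(59/12) = 497/132.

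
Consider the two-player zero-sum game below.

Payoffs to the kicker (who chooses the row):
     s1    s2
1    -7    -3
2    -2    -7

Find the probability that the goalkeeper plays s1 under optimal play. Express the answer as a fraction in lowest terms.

Row minima are -7 and -7, so the kicker's maximin is -7; column maxima are -2 and -3, so the goalkeeper's minimax is -3. These differ, so the equilibrium is in mixed strategies.
Let the goalkeeper play s1 with probability q. The kicker is indifferent when −7q − 3(1−q) = −2q − 7(1−q), giving q = 4/9.

4/9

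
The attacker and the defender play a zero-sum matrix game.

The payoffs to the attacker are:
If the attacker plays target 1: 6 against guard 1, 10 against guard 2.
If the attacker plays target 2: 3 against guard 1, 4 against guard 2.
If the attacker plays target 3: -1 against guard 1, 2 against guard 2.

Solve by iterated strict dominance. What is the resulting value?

Row target 2 is strictly dominated by row target 1 (6>3, 10>4); eliminate target 2.
Column guard 2 is strictly dominated by guard 1 for the defender (6<10, -1<2); eliminate guard 2.
Row target 3 is strictly dominated by row target 1 (6>-1); eliminate target 3.
Only (target 1, guard 1) remains, with payoff 6.

6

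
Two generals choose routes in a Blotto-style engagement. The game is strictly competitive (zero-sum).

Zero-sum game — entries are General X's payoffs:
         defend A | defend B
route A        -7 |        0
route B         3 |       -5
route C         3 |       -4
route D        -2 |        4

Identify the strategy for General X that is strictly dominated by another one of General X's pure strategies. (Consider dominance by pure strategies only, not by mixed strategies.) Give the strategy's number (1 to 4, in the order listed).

Compare route A with route D: -2 > -7, 4 > 0.
So route D strictly dominates route A for General X; route A is strictly dominated.

1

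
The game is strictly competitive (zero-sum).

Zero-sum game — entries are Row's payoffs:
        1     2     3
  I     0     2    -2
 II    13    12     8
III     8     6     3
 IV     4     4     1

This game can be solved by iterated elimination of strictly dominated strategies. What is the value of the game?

8

Row IV is strictly dominated by row II (13>4, 12>4, 8>1); eliminate IV.
Column 2 is strictly dominated by 3 for Column (-2<2, 8<12, 3<6); eliminate 2.
Row III is strictly dominated by row II (13>8, 8>3); eliminate III.
Column 1 is strictly dominated by 3 for Column (-2<0, 8<13); eliminate 1.
Row I is strictly dominated by row II (8>-2); eliminate I.
Only (II, 3) remains, with payoff 8.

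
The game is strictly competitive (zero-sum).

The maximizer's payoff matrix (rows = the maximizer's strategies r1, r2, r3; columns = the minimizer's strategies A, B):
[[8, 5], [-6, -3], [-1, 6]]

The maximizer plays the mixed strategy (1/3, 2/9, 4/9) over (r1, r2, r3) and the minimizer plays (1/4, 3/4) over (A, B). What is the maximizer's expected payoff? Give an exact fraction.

107/36

Against (1/4, 3/4), each row's expected payoff is r1: 23/4; r2: -15/4; r3: 17/4.
Taking the (1/3, 2/9, 4/9)-weighted average: (1/3)·(23/4) + (2/9)·(-15/4) + (4/9)·(17/4) = 107/36.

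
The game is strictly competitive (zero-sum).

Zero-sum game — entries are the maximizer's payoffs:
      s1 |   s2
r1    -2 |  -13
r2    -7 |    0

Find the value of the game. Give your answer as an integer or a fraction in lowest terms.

Row minima are -13 and -7, so the maximizer's maximin is -7; column maxima are -2 and 0, so the minimizer's minimax is -2. These differ, so the equilibrium is in mixed strategies.
Let the maximizer play r1 with probability p. The minimizer is indifferent when −2p − 7(1−p) = −13p, giving p = 7/18.
Let the minimizer play s1 with probability q. The maximizer is indifferent when −2q − 13(1−q) = −7q, giving q = 13/18.
The value is -2·(13/18) + (-13)·(5/18) = -91/18.

-91/18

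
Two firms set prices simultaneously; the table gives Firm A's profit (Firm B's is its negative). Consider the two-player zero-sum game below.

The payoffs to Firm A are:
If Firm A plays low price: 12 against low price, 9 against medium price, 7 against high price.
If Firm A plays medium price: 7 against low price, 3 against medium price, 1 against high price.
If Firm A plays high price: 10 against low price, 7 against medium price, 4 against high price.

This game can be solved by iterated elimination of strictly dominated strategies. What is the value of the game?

7

Row medium price is strictly dominated by row low price (12>7, 9>3, 7>1); eliminate medium price.
Column medium price is strictly dominated by high price for Firm B (7<9, 4<7); eliminate medium price.
Column low price is strictly dominated by high price for Firm B (7<12, 4<10); eliminate low price.
Row high price is strictly dominated by row low price (7>4); eliminate high price.
Only (low price, high price) remains, with payoff 7.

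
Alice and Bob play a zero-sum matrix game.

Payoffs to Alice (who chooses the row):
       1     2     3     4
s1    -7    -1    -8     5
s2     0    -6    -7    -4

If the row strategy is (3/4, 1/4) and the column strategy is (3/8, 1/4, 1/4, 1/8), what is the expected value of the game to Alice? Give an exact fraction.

Against (3/8, 1/4, 1/4, 1/8), each row's expected payoff is s1: -17/4; s2: -15/4.
Taking the (3/4, 1/4)-weighted average: (3/4)·(-17/4) + (1/4)·(-15/4) = -33/8.

-33/8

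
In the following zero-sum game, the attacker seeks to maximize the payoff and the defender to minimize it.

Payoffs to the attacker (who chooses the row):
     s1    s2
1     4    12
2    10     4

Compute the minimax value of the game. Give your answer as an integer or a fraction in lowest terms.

Row minima are 4 and 4, so the attacker's maximin is 4; column maxima are 10 and 12, so the defender's minimax is 10. These differ, so the equilibrium is in mixed strategies.
Let the attacker play 1 with probability p. The defender is indifferent when 4p + 10(1−p) = 12p + 4(1−p), giving p = 3/7.
Let the defender play s1 with probability q. The attacker is indifferent when 4q + 12(1−q) = 10q + 4(1−q), giving q = 4/7.
The value is 4·(4/7) + (12)·(3/7) = 52/7.

52/7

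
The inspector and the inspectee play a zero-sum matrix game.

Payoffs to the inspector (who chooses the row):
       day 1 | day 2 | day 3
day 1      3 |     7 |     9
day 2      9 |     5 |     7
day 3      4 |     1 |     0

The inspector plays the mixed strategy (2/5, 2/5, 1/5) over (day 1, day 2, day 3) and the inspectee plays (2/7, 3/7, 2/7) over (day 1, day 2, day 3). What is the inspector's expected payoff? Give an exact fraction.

Against (2/7, 3/7, 2/7), each row's expected payoff is day 1: 45/7; day 2: 47/7; day 3: 11/7.
Taking the (2/5, 2/5, 1/5)-weighted average: (2/5)·(45/7) + (2/5)·(47/7) + (1/5)·(11/7) = 39/7.

39/7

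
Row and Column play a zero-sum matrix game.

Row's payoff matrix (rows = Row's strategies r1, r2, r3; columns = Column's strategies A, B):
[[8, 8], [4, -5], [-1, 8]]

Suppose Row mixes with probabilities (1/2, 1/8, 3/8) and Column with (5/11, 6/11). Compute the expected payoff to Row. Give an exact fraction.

Against (5/11, 6/11), each row's expected payoff is r1: 8; r2: -10/11; r3: 43/11.
Taking the (1/2, 1/8, 3/8)-weighted average: (1/2)·(8) + (1/8)·(-10/11) + (3/8)·(43/11) = 471/88.

471/88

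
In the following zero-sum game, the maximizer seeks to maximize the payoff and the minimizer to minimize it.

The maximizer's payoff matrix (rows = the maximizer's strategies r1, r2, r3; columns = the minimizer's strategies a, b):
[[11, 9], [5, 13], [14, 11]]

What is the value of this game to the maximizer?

Row r1 is strictly dominated by row r3, so the maximizer never plays it.
The remaining 2×2 game on (r2, r3) × (a, b) has no saddle point. Let the maximizer play r2 with probability p; indifference gives 5p + 14(1−p) = 13p + 11(1−p), so p = 3/11.
Similarly the minimizer's optimal q on a is 2/11, and the value is 5·(2/11) + (13)·(9/11) = 127/11.

127/11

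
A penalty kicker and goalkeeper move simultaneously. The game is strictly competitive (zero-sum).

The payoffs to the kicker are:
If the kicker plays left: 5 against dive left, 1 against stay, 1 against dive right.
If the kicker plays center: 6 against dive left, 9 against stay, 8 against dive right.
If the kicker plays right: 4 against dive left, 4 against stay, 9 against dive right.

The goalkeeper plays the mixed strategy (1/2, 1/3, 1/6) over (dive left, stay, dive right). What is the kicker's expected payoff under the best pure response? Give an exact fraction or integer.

22/3

left: (5)·(1/2) + (1)·(1/3) + (1)·(1/6) = 3.
center: (6)·(1/2) + (9)·(1/3) + (8)·(1/6) = 22/3.
right: (4)·(1/2) + (4)·(1/3) + (9)·(1/6) = 29/6.
The best pure response is center with expected payoff 22/3.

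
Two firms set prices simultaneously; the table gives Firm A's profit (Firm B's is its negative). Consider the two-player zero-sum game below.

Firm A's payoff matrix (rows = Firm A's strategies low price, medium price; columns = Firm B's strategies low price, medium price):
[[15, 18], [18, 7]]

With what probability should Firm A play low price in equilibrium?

Row minima are 15 and 7, so Firm A's maximin is 15; column maxima are 18 and 18, so Firm B's minimax is 18. These differ, so the equilibrium is in mixed strategies.
Let Firm A play low price with probability p. Firm B is indifferent when 15p + 18(1−p) = 18p + 7(1−p), giving p = 11/14.

11/14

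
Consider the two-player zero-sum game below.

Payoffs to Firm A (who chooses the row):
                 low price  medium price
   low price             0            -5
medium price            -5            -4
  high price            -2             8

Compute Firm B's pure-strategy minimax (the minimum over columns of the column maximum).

0

The worst case (largest entry) in each column is low price: 0, medium price: 8.
The best (smallest) of these is 0.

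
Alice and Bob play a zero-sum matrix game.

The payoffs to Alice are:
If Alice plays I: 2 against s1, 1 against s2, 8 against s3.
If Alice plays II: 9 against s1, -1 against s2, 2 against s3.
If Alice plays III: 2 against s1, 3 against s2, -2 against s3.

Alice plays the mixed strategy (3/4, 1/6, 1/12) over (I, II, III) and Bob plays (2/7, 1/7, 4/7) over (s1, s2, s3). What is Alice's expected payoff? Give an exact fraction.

191/42

Against (2/7, 1/7, 4/7), each row's expected payoff is I: 37/7; II: 25/7; III: -1/7.
Taking the (3/4, 1/6, 1/12)-weighted average: (3/4)·(37/7) + (1/6)·(25/7) + (1/12)·(-1/7) = 191/42.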